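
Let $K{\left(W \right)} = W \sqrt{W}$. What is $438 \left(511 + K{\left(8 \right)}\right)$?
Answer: $223818 + 7008 \sqrt{2} \approx 2.3373 \cdot 10^{5}$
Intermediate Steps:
$K{\left(W \right)} = W^{\frac{3}{2}}$
$438 \left(511 + K{\left(8 \right)}\right) = 438 \left(511 + 8^{\frac{3}{2}}\right) = 438 \left(511 + 16 \sqrt{2}\right) = 223818 + 7008 \sqrt{2}$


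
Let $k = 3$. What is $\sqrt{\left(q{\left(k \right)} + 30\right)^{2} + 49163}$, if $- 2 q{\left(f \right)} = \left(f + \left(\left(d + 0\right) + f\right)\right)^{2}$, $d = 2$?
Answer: $9 \sqrt{607} \approx 221.74$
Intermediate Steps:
$q{\left(f \right)} = - \frac{\left(2 + 2 f\right)^{2}}{2}$ ($q{\left(f \right)} = - \frac{\left(f + \left(\left(2 + 0\right) + f\right)\right)^{2}}{2} = - \frac{\left(f + \left(2 + f\right)\right)^{2}}{2} = - \frac{\left(2 + 2 f\right)^{2}}{2}$)
$\sqrt{\left(q{\left(k \right)} + 30\right)^{2} + 49163} = \sqrt{\left(- 2 \left(1 + 3\right)^{2} + 30\right)^{2} + 49163} = \sqrt{\left(- 2 \cdot 4^{2} + 30\right)^{2} + 49163} = \sqrt{\left(\left(-2\right) 16 + 30\right)^{2} + 49163} = \sqrt{\left(-32 + 30\right)^{2} + 49163} = \sqrt{\left(-2\right)^{2} + 49163} = \sqrt{4 + 49163} = \sqrt{49167} = 9 \sqrt{607}$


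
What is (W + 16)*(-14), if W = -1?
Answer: -210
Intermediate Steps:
(W + 16)*(-14) = (-1 + 16)*(-14) = 15*(-14) = -210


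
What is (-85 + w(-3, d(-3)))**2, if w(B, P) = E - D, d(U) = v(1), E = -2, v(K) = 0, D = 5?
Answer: 8464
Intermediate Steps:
d(U) = 0
w(B, P) = -7 (w(B, P) = -2 - 1*5 = -2 - 5 = -7)
(-85 + w(-3, d(-3)))**2 = (-85 - 7)**2 = (-92)**2 = 8464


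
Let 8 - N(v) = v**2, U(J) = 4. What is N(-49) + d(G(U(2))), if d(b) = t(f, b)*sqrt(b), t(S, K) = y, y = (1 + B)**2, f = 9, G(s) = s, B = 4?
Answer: -2343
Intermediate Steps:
y = 25 (y = (1 + 4)**2 = 5**2 = 25)
t(S, K) = 25
d(b) = 25*sqrt(b)
N(v) = 8 - v**2
N(-49) + d(G(U(2))) = (8 - 1*(-49)**2) + 25*sqrt(4) = (8 - 1*2401) + 25*2 = (8 - 2401) + 50 = -2393 + 50 = -2343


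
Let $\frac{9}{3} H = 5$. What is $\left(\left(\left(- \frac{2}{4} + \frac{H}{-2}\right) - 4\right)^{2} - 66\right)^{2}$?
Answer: $\frac{114244}{81} \approx 1410.4$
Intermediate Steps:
$H = \frac{5}{3}$ ($H = \frac{1}{3} \cdot 5 = \frac{5}{3} \approx 1.6667$)
$\left(\left(\left(- \frac{2}{4} + \frac{H}{-2}\right) - 4\right)^{2} - 66\right)^{2} = \left(\left(\left(- \frac{2}{4} + \frac{5}{3 \left(-2\right)}\right) - 4\right)^{2} - 66\right)^{2} = \left(\left(\left(\left(-2\right) \frac{1}{4} + \frac{5}{3} \left(- \frac{1}{2}\right)\right) - 4\right)^{2} - 66\right)^{2} = \left(\left(\left(- \frac{1}{2} - \frac{5}{6}\right) - 4\right)^{2} - 66\right)^{2} = \left(\left(- \frac{4}{3} - 4\right)^{2} - 66\right)^{2} = \left(\left(- \frac{16}{3}\right)^{2} - 66\right)^{2} = \left(\frac{256}{9} - 66\right)^{2} = \left(- \frac{338}{9}\right)^{2} = \frac{114244}{81}$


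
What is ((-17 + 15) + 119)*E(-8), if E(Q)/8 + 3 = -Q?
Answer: 4680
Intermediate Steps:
E(Q) = -24 - 8*Q (E(Q) = -24 + 8*(-Q) = -24 - 8*Q)
((-17 + 15) + 119)*E(-8) = ((-17 + 15) + 119)*(-24 - 8*(-8)) = (-2 + 119)*(-24 + 64) = 117*40 = 4680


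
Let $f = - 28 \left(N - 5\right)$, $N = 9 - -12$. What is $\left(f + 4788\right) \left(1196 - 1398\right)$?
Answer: $-876680$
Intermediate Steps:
$N = 21$ ($N = 9 + 12 = 21$)
$f = -448$ ($f = - 28 \left(21 - 5\right) = \left(-28\right) 16 = -448$)
$\left(f + 4788\right) \left(1196 - 1398\right) = \left(-448 + 4788\right) \left(1196 - 1398\right) = 4340 \left(-202\right) = -876680$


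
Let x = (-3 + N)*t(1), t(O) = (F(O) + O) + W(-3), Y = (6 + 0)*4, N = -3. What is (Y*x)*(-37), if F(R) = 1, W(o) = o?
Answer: -5328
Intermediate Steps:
Y = 24 (Y = 6*4 = 24)
t(O) = -2 + O (t(O) = (1 + O) - 3 = -2 + O)
x = 6 (x = (-3 - 3)*(-2 + 1) = -6*(-1) = 6)
(Y*x)*(-37) = (24*6)*(-37) = 144*(-37) = -5328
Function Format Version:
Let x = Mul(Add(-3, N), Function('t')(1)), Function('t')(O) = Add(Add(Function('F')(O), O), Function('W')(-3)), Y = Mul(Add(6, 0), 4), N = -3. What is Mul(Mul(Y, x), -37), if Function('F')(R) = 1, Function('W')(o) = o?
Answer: -5328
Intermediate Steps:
Y = 24 (Y = Mul(6, 4) = 24)
Function('t')(O) = Add(-2, O) (Function('t')(O) = Add(Add(1, O), -3) = Add(-2, O))
x = 6 (x = Mul(Add(-3, -3), Add(-2, 1)) = Mul(-6, -1) = 6)
Mul(Mul(Y, x), -37) = Mul(Mul(24, 6), -37) = Mul(144, -37) = -5328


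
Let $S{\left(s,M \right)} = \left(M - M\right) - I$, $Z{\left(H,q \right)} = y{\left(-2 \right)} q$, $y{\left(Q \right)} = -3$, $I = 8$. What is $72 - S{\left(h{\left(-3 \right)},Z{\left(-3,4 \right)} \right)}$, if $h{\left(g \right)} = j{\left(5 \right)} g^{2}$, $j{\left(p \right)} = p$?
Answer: $80$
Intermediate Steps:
$Z{\left(H,q \right)} = - 3 q$
$h{\left(g \right)} = 5 g^{2}$
$S{\left(s,M \right)} = -8$ ($S{\left(s,M \right)} = \left(M - M\right) - 8 = 0 - 8 = -8$)
$72 - S{\left(h{\left(-3 \right)},Z{\left(-3,4 \right)} \right)} = 72 - -8 = 72 + 8 = 80$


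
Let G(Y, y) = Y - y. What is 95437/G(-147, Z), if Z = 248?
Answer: -95437/395 ≈ -241.61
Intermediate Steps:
95437/G(-147, Z) = 95437/(-147 - 1*248) = 95437/(-147 - 248) = 95437/(-395) = 95437*(-1/395) = -95437/395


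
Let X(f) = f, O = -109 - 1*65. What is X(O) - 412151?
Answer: -412325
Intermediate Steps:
O = -174 (O = -109 - 65 = -174)
X(O) - 412151 = -174 - 412151 = -412325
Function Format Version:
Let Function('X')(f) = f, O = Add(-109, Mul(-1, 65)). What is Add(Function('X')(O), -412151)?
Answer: -412325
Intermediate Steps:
O = -174 (O = Add(-109, -65) = -174)
Add(Function('X')(O), -412151) = Add(-174, -412151) = -412325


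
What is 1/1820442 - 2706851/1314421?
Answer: -4927663933721/2392827194082 ≈ -2.0593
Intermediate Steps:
1/1820442 - 2706851/1314421 = -4927663933721/2392827194082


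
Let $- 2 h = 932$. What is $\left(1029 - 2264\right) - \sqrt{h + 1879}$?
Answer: $-1235 - 3 \sqrt{157} \approx -1272.6$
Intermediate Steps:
$h = -466$ ($h = \left(- \frac{1}{2}\right) 932 = -466$)
$\left(1029 - 2264\right) - \sqrt{h + 1879} = \left(1029 - 2264\right) - \sqrt{-466 + 1879} = \left(1029 - 2264\right) - \sqrt{1413} = -1235 - 3 \sqrt{157}$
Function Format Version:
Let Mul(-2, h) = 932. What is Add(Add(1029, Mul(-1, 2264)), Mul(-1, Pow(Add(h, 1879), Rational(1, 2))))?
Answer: Add(-1235, Mul(-3, Pow(157, Rational(1, 2)))) ≈ -1272.6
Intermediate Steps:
h = -466 (h = Mul(Rational(-1, 2), 932) = -466)
Add(Add(1029, Mul(-1, 2264)), Mul(-1, Pow(Add(h, 1879), Rational(1, 2)))) = Add(Add(1029, Mul(-1, 2264)), Mul(-1, Pow(Add(-466, 1879), Rational(1, 2)))) = Add(Add(1029, -2264), Mul(-1, Pow(1413, Rational(1, 2)))) = Add(-1235, Mul(-1, Mul(3, Pow(157, Rational(1, 2))))) = Add(-1235, Mul(-3, Pow(157, Rational(1, 2))))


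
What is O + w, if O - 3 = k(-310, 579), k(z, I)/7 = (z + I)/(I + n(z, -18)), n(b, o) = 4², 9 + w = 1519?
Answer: 128874/85 ≈ 1516.2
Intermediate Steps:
w = 1510 (w = -9 + 1519 = 1510)
n(b, o) = 16
k(z, I) = 7*(I + z)/(16 + I) (k(z, I) = 7*((z + I)/(I + 16)) = 7*((I + z)/(16 + I)) = 7*(I + z)/(16 + I))
O = 524/85 (O = 3 + 7*(579 - 310)/(16 + 579) = 3 + 7*269/595 = 3 + 7*(1/595)*269 = 3 + 269/85 = 524/85 ≈ 6.1647)
O + w = 524/85 + 1510 = 128874/85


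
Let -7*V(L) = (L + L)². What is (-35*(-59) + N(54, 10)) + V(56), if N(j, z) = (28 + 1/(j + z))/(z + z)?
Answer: 351233/1280 ≈ 274.40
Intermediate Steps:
N(j, z) = (28 + 1/(j + z))/(2*z) (N(j, z) = (28 + 1/(j + z))/((2*z)) = (28 + 1/(j + z))*(1/(2*z)) = (28 + 1/(j + z))/(2*z))
V(L) = -4*L²/7 (V(L) = -(L + L)²/7 = -4*L²/7)
(-35*(-59) + N(54, 10)) + V(56) = (-35*(-59) + (½)*(1 + 28*54 + 28*10)/(10*(54 + 10))) - 4/7*56² = (2065 + (½)*(⅒)*(1 + 1512 + 280)/64) - 4/7*3136 = (2065 + (½)*(⅒)*(1/64)*1793) - 1792 = (2065 + 1793/1280) - 1792 = 2644993/1280 - 1792 = 351233/1280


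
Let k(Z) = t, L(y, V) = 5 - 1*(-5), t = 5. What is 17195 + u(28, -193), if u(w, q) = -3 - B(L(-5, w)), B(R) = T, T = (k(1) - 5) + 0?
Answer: 17192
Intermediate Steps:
L(y, V) = 10 (L(y, V) = 5 + 5 = 10)
k(Z) = 5
T = 0 (T = (5 - 5) + 0 = 0 + 0 = 0)
B(R) = 0
u(w, q) = -3 (u(w, q) = -3 - 1*0 = -3 + 0 = -3)
17195 + u(28, -193) = 17195 - 3 = 17192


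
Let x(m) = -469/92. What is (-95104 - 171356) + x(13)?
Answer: -24514789/92 ≈ -2.6647e+5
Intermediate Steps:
x(m) = -469/92 (x(m) = -469*1/92 = -469/92)
(-95104 - 171356) + x(13) = (-95104 - 171356) - 469/92 = -266460 - 469/92 = -24514789/92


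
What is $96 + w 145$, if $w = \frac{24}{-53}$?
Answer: $\frac{1608}{53} \approx 30.34$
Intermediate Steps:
$w = - \frac{24}{53}$ ($w = 24 \left(- \frac{1}{53}\right) = - \frac{24}{53} \approx -0.45283$)
$96 + w 145 = 96 - \frac{3480}{53} = \frac{1608}{53}$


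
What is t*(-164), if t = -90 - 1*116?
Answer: 33784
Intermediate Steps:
t = -206 (t = -90 - 116 = -206)
t*(-164) = -206*(-164) = 33784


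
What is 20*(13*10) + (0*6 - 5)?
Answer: 2595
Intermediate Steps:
20*(13*10) + (0*6 - 5) = 20*130 + (0 - 5) = 2600 - 5 = 2595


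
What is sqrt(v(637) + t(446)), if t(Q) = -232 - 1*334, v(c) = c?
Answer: sqrt(71) ≈ 8.4261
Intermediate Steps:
t(Q) = -566 (t(Q) = -232 - 334 = -566)
sqrt(v(637) + t(446)) = sqrt(637 - 566) = sqrt(71)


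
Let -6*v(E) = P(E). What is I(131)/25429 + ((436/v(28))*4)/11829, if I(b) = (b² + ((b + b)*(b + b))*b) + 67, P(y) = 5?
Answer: 177535409928/501332735 ≈ 354.13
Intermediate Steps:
v(E) = -⅚ (v(E) = -⅙*5 = -⅚)
I(b) = 67 + b² + 4*b³ (I(b) = (b² + ((2*b)*(2*b))*b) + 67 = (b² + (4*b²)*b) + 67 = (b² + 4*b³) + 67 = 67 + b² + 4*b³)
I(131)/25429 + ((436/v(28))*4)/11829 = (67 + 131² + 4*131³)/25429 + ((436/(-⅚))*4)/11829 = (67 + 17161 + 4*2248091)*(1/25429) + ((436*(-6/5))*4)*(1/11829) = (67 + 17161 + 8992364)*(1/25429) - 2616/5*4*(1/11829) = 9009592*(1/25429) - 10464/5*1/11829 = 9009592/25429 - 3488/19715 = 177535409928/501332735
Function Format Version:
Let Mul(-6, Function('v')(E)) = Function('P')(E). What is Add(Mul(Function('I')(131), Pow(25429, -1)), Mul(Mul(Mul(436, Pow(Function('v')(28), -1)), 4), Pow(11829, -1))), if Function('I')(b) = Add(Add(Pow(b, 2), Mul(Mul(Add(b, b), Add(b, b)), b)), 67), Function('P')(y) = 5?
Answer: Rational(177535409928, 501332735) ≈ 354.13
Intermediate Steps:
Function('v')(E) = Rational(-5, 6) (Function('v')(E) = Mul(Rational(-1, 6), 5) = Rational(-5, 6))
Function('I')(b) = Add(67, Pow(b, 2), Mul(4, Pow(b, 3))) (Function('I')(b) = Add(Add(Pow(b, 2), Mul(Mul(Mul(2, b), Mul(2, b)), b)), 67) = Add(Add(Pow(b, 2), Mul(Mul(4, Pow(b, 2)), b)), 67) = Add(Add(Pow(b, 2), Mul(4, Pow(b, 3))), 67) = Add(67, Pow(b, 2), Mul(4, Pow(b, 3))))
Add(Mul(Function('I')(131), Pow(25429, -1)), Mul(Mul(Mul(436, Pow(Function('v')(28), -1)), 4), Pow(11829, -1))) = Add(Mul(Add(67, Pow(131, 2), Mul(4, Pow(131, 3))), Pow(25429, -1)), Mul(Mul(Mul(436, Pow(Rational(-5, 6), -1)), 4), Pow(11829, -1))) = Add(Mul(Add(67, 17161, Mul(4, 2248091)), Rational(1, 25429)), Mul(Mul(Mul(436, Rational(-6, 5)), 4), Rational(1, 11829))) = Add(Mul(Add(67, 17161, 8992364), Rational(1, 25429)), Mul(Mul(Rational(-2616, 5), 4), Rational(1, 11829))) = Add(Mul(9009592, Rational(1, 25429)), Mul(Rational(-10464, 5), Rational(1, 11829))) = Add(Rational(9009592, 25429), Rational(-3488, 19715)) = Rational(177535409928, 501332735)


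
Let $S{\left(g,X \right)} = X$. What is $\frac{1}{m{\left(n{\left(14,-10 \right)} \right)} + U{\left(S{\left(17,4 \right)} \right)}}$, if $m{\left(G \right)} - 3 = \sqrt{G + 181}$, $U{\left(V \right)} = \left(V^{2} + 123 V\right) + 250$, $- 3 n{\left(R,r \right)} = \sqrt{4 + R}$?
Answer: $\frac{1}{761 + \sqrt{181 - \sqrt{2}}} \approx 0.0012913$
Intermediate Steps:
$n{\left(R,r \right)} = - \frac{\sqrt{4 + R}}{3}$
$U{\left(V \right)} = 250 + V^{2} + 123 V$
$m{\left(G \right)} = 3 + \sqrt{181 + G}$ ($m{\left(G \right)} = 3 + \sqrt{G + 181} = 3 + \sqrt{181 + G}$)
$\frac{1}{m{\left(n{\left(14,-10 \right)} \right)} + U{\left(S{\left(17,4 \right)} \right)}} = \frac{1}{\left(3 + \sqrt{181 - \frac{\sqrt{4 + 14}}{3}}\right) + \left(250 + 4^{2} + 123 \cdot 4\right)} = \frac{1}{\left(3 + \sqrt{181 - \frac{\sqrt{18}}{3}}\right) + \left(250 + 16 + 492\right)} = \frac{1}{\left(3 + \sqrt{181 - \frac{3 \sqrt{2}}{3}}\right) + 758} = \frac{1}{\left(3 + \sqrt{181 - \sqrt{2}}\right) + 758} = \frac{1}{761 + \sqrt{181 - \sqrt{2}}}$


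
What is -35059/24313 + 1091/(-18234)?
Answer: -665791289/443323242 ≈ -1.5018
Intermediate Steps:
-35059/24313 + 1091/(-18234) = -35059*1/24313 + 1091*(-1/18234) = -35059/24313 - 1091/18234 = -665791289/443323242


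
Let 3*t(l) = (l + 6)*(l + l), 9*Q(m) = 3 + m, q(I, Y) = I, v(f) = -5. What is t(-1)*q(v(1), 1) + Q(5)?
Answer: 158/9 ≈ 17.556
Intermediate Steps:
Q(m) = 1/3 + m/9 (Q(m) = (3 + m)/9 = 1/3 + m/9)
t(l) = 2*l*(6 + l)/3 (t(l) = ((l + 6)*(l + l))/3 = ((6 + l)*(2*l))/3 = (2*l*(6 + l))/3 = 2*l*(6 + l)/3)
t(-1)*q(v(1), 1) + Q(5) = ((2/3)*(-1)*(6 - 1))*(-5) + (1/3 + (1/9)*5) = ((2/3)*(-1)*5)*(-5) + (1/3 + 5/9) = -10/3*(-5) + 8/9 = 50/3 + 8/9 = 158/9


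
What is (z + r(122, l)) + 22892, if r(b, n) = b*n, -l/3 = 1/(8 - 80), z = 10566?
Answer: 401557/12 ≈ 33463.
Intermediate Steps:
l = 1/24 (l = -3/(8 - 80) = -3/(-72) = -3*(-1/72) = 1/24 ≈ 0.041667)
(z + r(122, l)) + 22892 = (10566 + 122*(1/24)) + 22892 = (10566 + 61/12) + 22892 = 126853/12 + 22892 = 401557/12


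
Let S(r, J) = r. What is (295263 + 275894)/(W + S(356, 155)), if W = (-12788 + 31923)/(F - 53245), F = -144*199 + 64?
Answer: 46741775409/29114837 ≈ 1605.4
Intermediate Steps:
F = -28592 (F = -28656 + 64 = -28592)
W = -19135/81837 (W = (-12788 + 31923)/(-28592 - 53245) = 19135/(-81837) = 19135*(-1/81837) = -19135/81837 ≈ -0.23382)
(295263 + 275894)/(W + S(356, 155)) = (295263 + 275894)/(-19135/81837 + 356) = 571157/(29114837/81837) = 571157*(81837/29114837) = 46741775409/29114837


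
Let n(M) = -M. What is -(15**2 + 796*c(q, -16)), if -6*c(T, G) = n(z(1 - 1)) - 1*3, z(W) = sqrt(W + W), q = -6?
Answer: -623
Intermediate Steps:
z(W) = sqrt(2)*sqrt(W) (z(W) = sqrt(2*W) = sqrt(2)*sqrt(W))
c(T, G) = 1/2 (c(T, G) = -(-sqrt(2)*sqrt(1 - 1) - 1*3)/6 = -(-sqrt(2)*sqrt(0) - 3)/6 = -(-sqrt(2)*0 - 3)/6 = -(-1*0 - 3)/6 = -(0 - 3)/6 = -1/6*(-3) = 1/2)
-(15**2 + 796*c(q, -16)) = -(15**2 + 796*(1/2)) = -(225 + 398) = -1*623 = -623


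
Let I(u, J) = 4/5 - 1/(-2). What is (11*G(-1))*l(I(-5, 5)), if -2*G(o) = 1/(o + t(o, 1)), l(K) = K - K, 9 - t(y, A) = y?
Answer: 0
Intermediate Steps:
t(y, A) = 9 - y
I(u, J) = 13/10 (I(u, J) = 4*(1/5) - 1*(-1/2) = 4/5 + 1/2 = 13/10)
l(K) = 0
G(o) = -1/18 (G(o) = -1/(2*(o + (9 - o))) = -1/2/9 = -1/2*1/9 = -1/18)
(11*G(-1))*l(I(-5, 5)) = (11*(-1/18))*0 = -11/18*0 = 0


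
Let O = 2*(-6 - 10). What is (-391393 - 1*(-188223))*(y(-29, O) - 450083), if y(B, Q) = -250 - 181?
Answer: 91530929380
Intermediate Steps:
O = -32 (O = 2*(-16) = -32)
y(B, Q) = -431
(-391393 - 1*(-188223))*(y(-29, O) - 450083) = (-391393 - 1*(-188223))*(-431 - 450083) = (-391393 + 188223)*(-450514) = -203170*(-450514) = 91530929380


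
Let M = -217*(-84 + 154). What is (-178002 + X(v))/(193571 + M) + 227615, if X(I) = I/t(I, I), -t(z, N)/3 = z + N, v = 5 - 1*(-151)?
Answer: 243612079877/1070286 ≈ 2.2761e+5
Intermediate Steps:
v = 156 (v = 5 + 151 = 156)
t(z, N) = -3*N - 3*z (t(z, N) = -3*(z + N) = -3*(N + z) = -3*N - 3*z)
M = -15190 (M = -217*70 = -15190)
X(I) = -⅙ (X(I) = I/(-3*I - 3*I) = I/((-6*I)) = I*(-1/(6*I)) = -⅙)
(-178002 + X(v))/(193571 + M) + 227615 = (-178002 - ⅙)/(193571 - 15190) + 227615 = -1068013/6/178381 + 227615 = -1068013/6*1/178381 + 227615 = -1068013/1070286 + 227615 = 243612079877/1070286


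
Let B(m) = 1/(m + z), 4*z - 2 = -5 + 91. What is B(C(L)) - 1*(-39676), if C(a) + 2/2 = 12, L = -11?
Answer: 1309309/33 ≈ 39676.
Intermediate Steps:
z = 22 (z = ½ + (-5 + 91)/4 = ½ + (¼)*86 = ½ + 43/2 = 22)
C(a) = 11 (C(a) = -1 + 12 = 11)
B(m) = 1/(22 + m) (B(m) = 1/(m + 22) = 1/(22 + m))
B(C(L)) - 1*(-39676) = 1/(22 + 11) - 1*(-39676) = 1/33 + 39676 = 1309309/33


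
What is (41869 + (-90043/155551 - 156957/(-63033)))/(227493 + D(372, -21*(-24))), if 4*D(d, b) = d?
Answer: 136845947991305/743815241134746 ≈ 0.18398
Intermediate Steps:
D(d, b) = d/4
(41869 + (-90043/155551 - 156957/(-63033)))/(227493 + D(372, -21*(-24))) = (41869 + (-90043/155551 - 156957/(-63033)))/(227493 + (¼)*372) = (41869 + (-90043*1/155551 - 156957*(-1/63033)))/(227493 + 93) = (41869 + (-90043/155551 + 52319/21011))/227586 = (41869 + 6246379296/3268282061)*(1/227586) = (136845947991305/3268282061)*(1/227586) = 136845947991305/743815241134746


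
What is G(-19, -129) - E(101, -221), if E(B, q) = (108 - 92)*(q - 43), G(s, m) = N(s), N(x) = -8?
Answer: 4216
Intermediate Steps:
G(s, m) = -8
E(B, q) = -688 + 16*q (E(B, q) = 16*(-43 + q) = -688 + 16*q)
G(-19, -129) - E(101, -221) = -8 - (-688 + 16*(-221)) = -8 - (-688 - 3536) = -8 - 1*(-4224) = -8 + 4224 = 4216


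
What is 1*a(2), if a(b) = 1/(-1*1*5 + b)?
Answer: -1/3 ≈ -0.33333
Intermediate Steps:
a(b) = 1/(-5 + b) (a(b) = 1/(-1*5 + b) = 1/(-5 + b))
1*a(2) = 1/(-5 + 2) = 1/(-3) = 1*(-1/3) = -1/3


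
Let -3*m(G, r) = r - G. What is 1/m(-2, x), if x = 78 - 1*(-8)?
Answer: -3/88 ≈ -0.034091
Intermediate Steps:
x = 86 (x = 78 + 8 = 86)
m(G, r) = -r/3 + G/3 (m(G, r) = -(r - G)/3 = -r/3 + G/3)
1/m(-2, x) = 1/(-1/3*86 + (1/3)*(-2)) = 1/(-86/3 - 2/3) = 1/(-88/3) = -3/88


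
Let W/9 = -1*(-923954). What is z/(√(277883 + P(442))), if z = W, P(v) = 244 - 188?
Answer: 8315586*√277939/277939 ≈ 15773.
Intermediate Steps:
P(v) = 56
W = 8315586 (W = 9*(-1*(-923954)) = 9*923954 = 8315586)
z = 8315586
z/(√(277883 + P(442))) = 8315586/(√(277883 + 56)) = 8315586/(√277939) = 8315586*(√277939/277939) = 8315586*√277939/277939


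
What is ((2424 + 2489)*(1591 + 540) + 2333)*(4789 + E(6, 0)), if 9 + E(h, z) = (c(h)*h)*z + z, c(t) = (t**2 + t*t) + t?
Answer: 50055854080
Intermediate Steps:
c(t) = t + 2*t**2 (c(t) = (t**2 + t**2) + t = 2*t**2 + t = t + 2*t**2)
E(h, z) = -9 + z + z*h**2*(1 + 2*h) (E(h, z) = -9 + (((h*(1 + 2*h))*h)*z + z) = -9 + ((h**2*(1 + 2*h))*z + z) = -9 + (z*h**2*(1 + 2*h) + z) = -9 + (z + z*h**2*(1 + 2*h)) = -9 + z + z*h**2*(1 + 2*h))
((2424 + 2489)*(1591 + 540) + 2333)*(4789 + E(6, 0)) = ((2424 + 2489)*(1591 + 540) + 2333)*(4789 + (-9 + 0 + 0*6**2*(1 + 2*6))) = (4913*2131 + 2333)*(4789 + (-9 + 0 + 0*36*(1 + 12))) = (10469603 + 2333)*(4789 + (-9 + 0 + 0*36*13)) = 10471936*(4789 + (-9 + 0 + 0)) = 10471936*(4789 - 9) = 10471936*4780 = 50055854080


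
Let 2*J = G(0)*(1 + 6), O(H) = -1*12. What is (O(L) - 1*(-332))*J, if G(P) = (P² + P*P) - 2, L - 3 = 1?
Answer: -2240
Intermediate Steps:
L = 4 (L = 3 + 1 = 4)
O(H) = -12
G(P) = -2 + 2*P² (G(P) = (P² + P²) - 2 = 2*P² - 2 = -2 + 2*P²)
J = -7 (J = ((-2 + 2*0²)*(1 + 6))/2 = ((-2 + 2*0)*7)/2 = ((-2 + 0)*7)/2 = (-2*7)/2 = (½)*(-14) = -7)
(O(L) - 1*(-332))*J = (-12 - 1*(-332))*(-7) = (-12 + 332)*(-7) = 320*(-7) = -2240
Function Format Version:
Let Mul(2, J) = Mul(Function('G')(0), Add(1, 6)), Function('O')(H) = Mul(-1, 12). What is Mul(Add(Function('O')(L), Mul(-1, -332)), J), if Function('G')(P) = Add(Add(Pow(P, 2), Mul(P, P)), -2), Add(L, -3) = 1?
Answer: -2240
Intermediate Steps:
L = 4 (L = Add(3, 1) = 4)
Function('O')(H) = -12
Function('G')(P) = Add(-2, Mul(2, Pow(P, 2))) (Function('G')(P) = Add(Add(Pow(P, 2), Pow(P, 2)), -2) = Add(Mul(2, Pow(P, 2)), -2) = Add(-2, Mul(2, Pow(P, 2))))
J = -7 (J = Mul(Rational(1, 2), Mul(Add(-2, Mul(2, Pow(0, 2))), Add(1, 6))) = Mul(Rational(1, 2), Mul(Add(-2, Mul(2, 0)), 7)) = Mul(Rational(1, 2), Mul(Add(-2, 0), 7)) = Mul(Rational(1, 2), Mul(-2, 7)) = Mul(Rational(1, 2), -14) = -7)
Mul(Add(Function('O')(L), Mul(-1, -332)), J) = Mul(Add(-12, Mul(-1, -332)), -7) = Mul(Add(-12, 332), -7) = Mul(320, -7) = -2240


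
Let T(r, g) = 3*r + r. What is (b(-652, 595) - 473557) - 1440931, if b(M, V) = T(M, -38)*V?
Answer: -3466248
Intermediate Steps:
T(r, g) = 4*r
b(M, V) = 4*M*V (b(M, V) = (4*M)*V = 4*M*V)
(b(-652, 595) - 473557) - 1440931 = (4*(-652)*595 - 473557) - 1440931 = (-1551760 - 473557) - 1440931 = -2025317 - 1440931 = -3466248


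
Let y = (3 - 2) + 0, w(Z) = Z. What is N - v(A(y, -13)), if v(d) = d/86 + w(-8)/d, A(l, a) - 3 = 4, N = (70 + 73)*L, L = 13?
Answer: 1119757/602 ≈ 1860.1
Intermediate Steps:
y = 1 (y = 1 + 0 = 1)
N = 1859 (N = (70 + 73)*13 = 143*13 = 1859)
A(l, a) = 7 (A(l, a) = 3 + 4 = 7)
v(d) = -8/d + d/86 (v(d) = d/86 - 8/d = -8/d + d/86)
N - v(A(y, -13)) = 1859 - (-8/7 + (1/86)*7) = 1859 - (-8*⅐ + 7/86) = 1859 - (-8/7 + 7/86) = 1859 - 1*(-639/602) = 1859 + 639/602 = 1119757/602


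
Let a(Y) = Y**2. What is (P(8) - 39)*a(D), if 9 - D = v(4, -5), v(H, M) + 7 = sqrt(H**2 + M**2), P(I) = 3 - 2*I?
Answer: -15444 + 1664*sqrt(41) ≈ -4789.2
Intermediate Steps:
P(I) = 3 - 2*I
v(H, M) = -7 + sqrt(H**2 + M**2)
D = 16 - sqrt(41) (D = 9 - (-7 + sqrt(4**2 + (-5)**2)) = 9 - (-7 + sqrt(16 + 25)) = 9 - (-7 + sqrt(41)) = 9 + (7 - sqrt(41)) = 16 - sqrt(41) ≈ 9.5969)
(P(8) - 39)*a(D) = ((3 - 2*8) - 39)*(16 - sqrt(41))**2 = ((3 - 16) - 39)*(16 - sqrt(41))**2 = (-13 - 39)*(16 - sqrt(41))**2 = -52*(16 - sqrt(41))**2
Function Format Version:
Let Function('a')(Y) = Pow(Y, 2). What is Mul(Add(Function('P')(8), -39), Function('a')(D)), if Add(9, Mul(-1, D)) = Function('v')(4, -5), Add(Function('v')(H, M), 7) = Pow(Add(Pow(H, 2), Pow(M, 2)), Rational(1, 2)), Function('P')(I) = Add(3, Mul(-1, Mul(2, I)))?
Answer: Add(-15444, Mul(1664, Pow(41, Rational(1, 2)))) ≈ -4789.2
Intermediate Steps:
Function('P')(I) = Add(3, Mul(-2, I))
Function('v')(H, M) = Add(-7, Pow(Add(Pow(H, 2), Pow(M, 2)), Rational(1, 2)))
D = Add(16, Mul(-1, Pow(41, Rational(1, 2)))) (D = Add(9, Mul(-1, Add(-7, Pow(Add(Pow(4, 2), Pow(-5, 2)), Rational(1, 2))))) = Add(9, Mul(-1, Add(-7, Pow(Add(16, 25), Rational(1, 2))))) = Add(9, Mul(-1, Add(-7, Pow(41, Rational(1, 2))))) = Add(9, Add(7, Mul(-1, Pow(41, Rational(1, 2))))) = Add(16, Mul(-1, Pow(41, Rational(1, 2)))) ≈ 9.5969)
Mul(Add(Function('P')(8), -39), Function('a')(D)) = Mul(Add(Add(3, Mul(-2, 8)), -39), Pow(Add(16, Mul(-1, Pow(41, Rational(1, 2)))), 2)) = Mul(Add(Add(3, -16), -39), Pow(Add(16, Mul(-1, Pow(41, Rational(1, 2)))), 2)) = Mul(Add(-13, -39), Pow(Add(16, Mul(-1, Pow(41, Rational(1, 2)))), 2)) = Mul(-52, Pow(Add(16, Mul(-1, Pow(41, Rational(1, 2)))), 2))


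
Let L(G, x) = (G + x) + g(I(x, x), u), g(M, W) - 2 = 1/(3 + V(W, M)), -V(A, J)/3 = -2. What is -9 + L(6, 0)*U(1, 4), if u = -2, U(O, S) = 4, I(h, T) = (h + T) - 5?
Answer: 211/9 ≈ 23.444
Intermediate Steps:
I(h, T) = -5 + T + h (I(h, T) = (T + h) - 5 = -5 + T + h)
V(A, J) = 6 (V(A, J) = -3*(-2) = 6)
g(M, W) = 19/9 (g(M, W) = 2 + 1/(3 + 6) = 2 + 1/9 = 2 + ⅑ = 19/9)
L(G, x) = 19/9 + G + x (L(G, x) = (G + x) + 19/9 = 19/9 + G + x)
-9 + L(6, 0)*U(1, 4) = -9 + (19/9 + 6 + 0)*4 = -9 + (73/9)*4 = -9 + 292/9 = 211/9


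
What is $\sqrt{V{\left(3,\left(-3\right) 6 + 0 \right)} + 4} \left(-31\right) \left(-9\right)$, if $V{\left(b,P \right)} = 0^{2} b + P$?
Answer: $279 i \sqrt{14} \approx 1043.9 i$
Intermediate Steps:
$V{\left(b,P \right)} = P$ ($V{\left(b,P \right)} = 0 b + P = 0 + P = P$)
$\sqrt{V{\left(3,\left(-3\right) 6 + 0 \right)} + 4} \left(-31\right) \left(-9\right) = \sqrt{\left(\left(-3\right) 6 + 0\right) + 4} \left(-31\right) \left(-9\right) = \sqrt{\left(-18 + 0\right) + 4} \left(-31\right) \left(-9\right) = \sqrt{-18 + 4} \left(-31\right) \left(-9\right) = \sqrt{-14} \left(-31\right) \left(-9\right) = i \sqrt{14} \left(-31\right) \left(-9\right) = - 31 i \sqrt{14} \left(-9\right) = 279 i \sqrt{14}$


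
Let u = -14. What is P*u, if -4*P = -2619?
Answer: -18333/2 ≈ -9166.5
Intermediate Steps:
P = 2619/4 (P = -1/4*(-2619) = 2619/4 ≈ 654.75)
P*u = (2619/4)*(-14) = -18333/2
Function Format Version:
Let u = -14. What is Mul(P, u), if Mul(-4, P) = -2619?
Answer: Rational(-18333, 2) ≈ -9166.5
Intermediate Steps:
P = Rational(2619, 4) (P = Mul(Rational(-1, 4), -2619) = Rational(2619, 4) ≈ 654.75)
Mul(P, u) = Mul(Rational(2619, 4), -14) = Rational(-18333, 2)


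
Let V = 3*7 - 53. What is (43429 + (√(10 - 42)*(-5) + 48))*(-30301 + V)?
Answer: -1318787841 + 606660*I*√2 ≈ -1.3188e+9 + 8.5795e+5*I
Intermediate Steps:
V = -32 (V = 21 - 53 = -32)
(43429 + (√(10 - 42)*(-5) + 48))*(-30301 + V) = (43429 + (√(10 - 42)*(-5) + 48))*(-30301 - 32) = (43429 + (√(-32)*(-5) + 48))*(-30333) = (43429 + ((4*I*√2)*(-5) + 48))*(-30333) = (43429 + (-20*I*√2 + 48))*(-30333) = (43429 + (48 - 20*I*√2))*(-30333) = (43477 - 20*I*√2)*(-30333) = -1318787841 + 606660*I*√2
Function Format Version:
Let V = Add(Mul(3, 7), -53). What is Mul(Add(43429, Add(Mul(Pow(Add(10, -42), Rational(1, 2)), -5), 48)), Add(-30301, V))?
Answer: Add(-1318787841, Mul(606660, I, Pow(2, Rational(1, 2)))) ≈ Add(-1.3188e+9, Mul(8.5795e+5, I))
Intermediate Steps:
V = -32 (V = Add(21, -53) = -32)
Mul(Add(43429, Add(Mul(Pow(Add(10, -42), Rational(1, 2)), -5), 48)), Add(-30301, V)) = Mul(Add(43429, Add(Mul(Pow(Add(10, -42), Rational(1, 2)), -5), 48)), Add(-30301, -32)) = Mul(Add(43429, Add(Mul(Pow(-32, Rational(1, 2)), -5), 48)), -30333) = Mul(Add(43429, Add(Mul(Mul(4, I, Pow(2, Rational(1, 2))), -5), 48)), -30333) = Mul(Add(43429, Add(Mul(-20, I, Pow(2, Rational(1, 2))), 48)), -30333) = Mul(Add(43429, Add(48, Mul(-20, I, Pow(2, Rational(1, 2))))), -30333) = Mul(Add(43477, Mul(-20, I, Pow(2, Rational(1, 2)))), -30333) = Add(-1318787841, Mul(606660, I, Pow(2, Rational(1, 2))))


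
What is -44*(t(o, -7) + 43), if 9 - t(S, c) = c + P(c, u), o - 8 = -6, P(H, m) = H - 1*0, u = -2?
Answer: -2904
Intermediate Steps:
P(H, m) = H (P(H, m) = H + 0 = H)
o = 2 (o = 8 - 6 = 2)
t(S, c) = 9 - 2*c (t(S, c) = 9 - (c + c) = 9 - 2*c)
-44*(t(o, -7) + 43) = -44*((9 - 2*(-7)) + 43) = -44*((9 + 14) + 43) = -44*(23 + 43) = -44*66 = -2904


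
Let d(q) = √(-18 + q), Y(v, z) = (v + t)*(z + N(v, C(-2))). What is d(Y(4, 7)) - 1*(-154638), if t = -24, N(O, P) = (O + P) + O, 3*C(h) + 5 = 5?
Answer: 154638 + I*√318 ≈ 1.5464e+5 + 17.833*I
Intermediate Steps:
C(h) = 0 (C(h) = -5/3 + (⅓)*5 = -5/3 + 5/3 = 0)
N(O, P) = P + 2*O
Y(v, z) = (-24 + v)*(z + 2*v) (Y(v, z) = (v - 24)*(z + (0 + 2*v)) = (-24 + v)*(z + 2*v))
d(Y(4, 7)) - 1*(-154638) = √(-18 + (-48*4 - 24*7 + 2*4² + 4*7)) - 1*(-154638) = √(-18 + (-192 - 168 + 2*16 + 28)) + 154638 = √(-18 + (-192 - 168 + 32 + 28)) + 154638 = √(-18 - 300) + 154638 = √(-318) + 154638 = I*√318 + 154638 = 154638 + I*√318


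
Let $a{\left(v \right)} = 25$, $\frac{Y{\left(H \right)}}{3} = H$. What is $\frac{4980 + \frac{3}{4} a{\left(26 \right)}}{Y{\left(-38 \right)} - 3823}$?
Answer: $- \frac{645}{508} \approx -1.2697$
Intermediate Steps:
$Y{\left(H \right)} = 3 H$
$\frac{4980 + \frac{3}{4} a{\left(26 \right)}}{Y{\left(-38 \right)} - 3823} = \frac{4980 + \frac{3}{4} \cdot 25}{3 \left(-38\right) - 3823} = \frac{4980 + 3 \cdot \frac{1}{4} \cdot 25}{-114 - 3823} = \frac{4980 + \frac{3}{4} \cdot 25}{-3937} = \left(4980 + \frac{75}{4}\right) \left(- \frac{1}{3937}\right) = \frac{19995}{4} \left(- \frac{1}{3937}\right) = - \frac{645}{508}$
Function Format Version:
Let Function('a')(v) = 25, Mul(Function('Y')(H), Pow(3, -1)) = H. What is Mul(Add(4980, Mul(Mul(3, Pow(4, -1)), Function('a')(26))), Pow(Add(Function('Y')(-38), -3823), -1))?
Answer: Rational(-645, 508) ≈ -1.2697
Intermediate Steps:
Function('Y')(H) = Mul(3, H)
Mul(Add(4980, Mul(Mul(3, Pow(4, -1)), Function('a')(26))), Pow(Add(Function('Y')(-38), -3823), -1)) = Mul(Add(4980, Mul(Mul(3, Pow(4, -1)), 25)), Pow(Add(Mul(3, -38), -3823), -1)) = Mul(Add(4980, Mul(Mul(3, Rational(1, 4)), 25)), Pow(Add(-114, -3823), -1)) = Mul(Add(4980, Mul(Rational(3, 4), 25)), Pow(-3937, -1)) = Mul(Add(4980, Rational(75, 4)), Rational(-1, 3937)) = Mul(Rational(19995, 4), Rational(-1, 3937)) = Rational(-645, 508)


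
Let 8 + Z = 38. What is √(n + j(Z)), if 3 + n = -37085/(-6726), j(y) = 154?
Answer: √7080534186/6726 ≈ 12.511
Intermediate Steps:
Z = 30 (Z = -8 + 38 = 30)
n = 16907/6726 (n = -3 - 37085/(-6726) = -3 - 37085*(-1/6726) = -3 + 37085/6726 = 16907/6726 ≈ 2.5137)
√(n + j(Z)) = √(16907/6726 + 154) = √(1052711/6726) = √7080534186/6726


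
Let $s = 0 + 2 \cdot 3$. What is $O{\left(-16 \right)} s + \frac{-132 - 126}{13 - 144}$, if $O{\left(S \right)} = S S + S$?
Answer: $\frac{188898}{131} \approx 1442.0$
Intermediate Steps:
$O{\left(S \right)} = S + S^{2}$ ($O{\left(S \right)} = S^{2} + S = S + S^{2}$)
$s = 6$ ($s = 0 + 6 = 6$)
$O{\left(-16 \right)} s + \frac{-132 - 126}{13 - 144} = - 16 \left(1 - 16\right) 6 + \frac{-132 - 126}{13 - 144} = \left(-16\right) \left(-15\right) 6 - \frac{258}{-131} = 240 \cdot 6 - - \frac{258}{131} = 1440 + \frac{258}{131} = \frac{188898}{131}$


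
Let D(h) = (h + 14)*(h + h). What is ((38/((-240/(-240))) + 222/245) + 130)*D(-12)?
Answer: -1986336/245 ≈ -8107.5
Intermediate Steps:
D(h) = 2*h*(14 + h) (D(h) = (14 + h)*(2*h) = 2*h*(14 + h))
((38/((-240/(-240))) + 222/245) + 130)*D(-12) = ((38/((-240/(-240))) + 222/245) + 130)*(2*(-12)*(14 - 12)) = ((38/((-240*(-1/240))) + 222*(1/245)) + 130)*(2*(-12)*2) = ((38/1 + 222/245) + 130)*(-48) = ((38*1 + 222/245) + 130)*(-48) = ((38 + 222/245) + 130)*(-48) = (9532/245 + 130)*(-48) = (41382/245)*(-48) = -1986336/245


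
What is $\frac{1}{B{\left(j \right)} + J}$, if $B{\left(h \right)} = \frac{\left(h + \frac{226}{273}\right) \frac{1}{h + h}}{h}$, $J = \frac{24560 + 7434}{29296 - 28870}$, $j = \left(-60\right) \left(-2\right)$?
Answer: $\frac{279115200}{20963639803} \approx 0.013314$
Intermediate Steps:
$j = 120$
$J = \frac{15997}{213}$ ($J = \frac{31994}{426} = 31994 \cdot \frac{1}{426} = \frac{15997}{213} \approx 75.103$)
$B{\left(h \right)} = \frac{\frac{226}{273} + h}{2 h^{2}}$ ($B{\left(h \right)} = \frac{\left(h + 226 \cdot \frac{1}{273}\right) \frac{1}{2 h}}{h} = \frac{\left(h + \frac{226}{273}\right) \frac{1}{2 h}}{h} = \frac{\left(\frac{226}{273} + h\right) \frac{1}{2 h}}{h} = \frac{\frac{1}{2} \frac{1}{h} \left(\frac{226}{273} + h\right)}{h} = \frac{\frac{226}{273} + h}{2 h^{2}}$)
$\frac{1}{B{\left(j \right)} + J} = \frac{1}{\frac{226 + 273 \cdot 120}{546 \cdot 14400} + \frac{15997}{213}} = \frac{1}{\frac{1}{546} \cdot \frac{1}{14400} \left(226 + 32760\right) + \frac{15997}{213}} = \frac{1}{\frac{1}{546} \cdot \frac{1}{14400} \cdot 32986 + \frac{15997}{213}} = \frac{1}{\frac{16493}{3931200} + \frac{15997}{213}} = \frac{1}{\frac{20963639803}{279115200}} = \frac{279115200}{20963639803}$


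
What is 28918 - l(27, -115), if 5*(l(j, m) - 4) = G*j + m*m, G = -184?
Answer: 136313/5 ≈ 27263.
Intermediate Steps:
l(j, m) = 4 - 184*j/5 + m²/5 (l(j, m) = 4 + (-184*j + m*m)/5 = 4 + (-184*j + m²)/5 = 4 + (m² - 184*j)/5 = 4 + (-184*j/5 + m²/5) = 4 - 184*j/5 + m²/5)
28918 - l(27, -115) = 28918 - (4 - 184/5*27 + (⅕)*(-115)²) = 28918 - (4 - 4968/5 + (⅕)*13225) = 28918 - (4 - 4968/5 + 2645) = 28918 - 1*8277/5 = 28918 - 8277/5 = 136313/5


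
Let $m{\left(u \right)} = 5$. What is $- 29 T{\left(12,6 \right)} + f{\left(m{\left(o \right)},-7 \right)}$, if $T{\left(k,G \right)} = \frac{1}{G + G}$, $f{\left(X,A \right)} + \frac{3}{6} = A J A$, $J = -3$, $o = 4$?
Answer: $- \frac{1799}{12} \approx -149.92$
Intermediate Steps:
$f{\left(X,A \right)} = - \frac{1}{2} - 3 A^{2}$ ($f{\left(X,A \right)} = - \frac{1}{2} + A \left(-3\right) A = - \frac{1}{2} + - 3 A A = - \frac{1}{2} - 3 A^{2}$)
$T{\left(k,G \right)} = \frac{1}{2 G}$
$- 29 T{\left(12,6 \right)} + f{\left(m{\left(o \right)},-7 \right)} = - 29 \frac{1}{2 \cdot 6} - \left(\frac{1}{2} + 3 \left(-7\right)^{2}\right) = - 29 \cdot \frac{1}{2} \cdot \frac{1}{6} - \frac{295}{2} = \left(-29\right) \frac{1}{12} - \frac{295}{2} = - \frac{29}{12} - \frac{295}{2} = - \frac{1799}{12}$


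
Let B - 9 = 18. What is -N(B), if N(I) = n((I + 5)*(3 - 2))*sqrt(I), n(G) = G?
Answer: -96*sqrt(3) ≈ -166.28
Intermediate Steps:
B = 27 (B = 9 + 18 = 27)
N(I) = sqrt(I)*(5 + I) (N(I) = ((I + 5)*(3 - 2))*sqrt(I) = ((5 + I)*1)*sqrt(I) = (5 + I)*sqrt(I) = sqrt(I)*(5 + I))
-N(B) = -sqrt(27)*(5 + 27) = -3*sqrt(3)*32 = -96*sqrt(3)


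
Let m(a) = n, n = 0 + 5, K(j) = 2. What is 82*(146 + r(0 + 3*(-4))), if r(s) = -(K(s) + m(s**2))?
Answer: 11398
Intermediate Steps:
n = 5
m(a) = 5
r(s) = -7 (r(s) = -(2 + 5) = -1*7 = -7)
82*(146 + r(0 + 3*(-4))) = 82*(146 - 7) = 82*139 = 11398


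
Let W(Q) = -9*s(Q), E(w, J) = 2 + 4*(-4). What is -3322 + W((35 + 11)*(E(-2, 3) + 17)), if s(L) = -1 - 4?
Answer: -3277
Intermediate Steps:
E(w, J) = -14 (E(w, J) = 2 - 16 = -14)
s(L) = -5
W(Q) = 45 (W(Q) = -9*(-5) = 45)
-3322 + W((35 + 11)*(E(-2, 3) + 17)) = -3322 + 45 = -3277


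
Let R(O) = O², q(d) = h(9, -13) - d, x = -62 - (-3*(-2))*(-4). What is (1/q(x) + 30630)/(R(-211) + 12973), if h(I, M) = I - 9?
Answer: 1163941/2184772 ≈ 0.53275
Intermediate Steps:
h(I, M) = -9 + I
x = -38 (x = -62 - 6*(-4) = -62 - 1*(-24) = -62 + 24 = -38)
q(d) = -d (q(d) = (-9 + 9) - d = 0 - d = -d)
(1/q(x) + 30630)/(R(-211) + 12973) = (1/(-1*(-38)) + 30630)/((-211)² + 12973) = (1/38 + 30630)/(44521 + 12973) = (1/38 + 30630)/57494 = (1163941/38)*(1/57494) = 1163941/2184772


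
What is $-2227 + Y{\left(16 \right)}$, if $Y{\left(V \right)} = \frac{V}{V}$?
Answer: $-2226$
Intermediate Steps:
$Y{\left(V \right)} = 1$
$-2227 + Y{\left(16 \right)} = -2227 + 1 = -2226$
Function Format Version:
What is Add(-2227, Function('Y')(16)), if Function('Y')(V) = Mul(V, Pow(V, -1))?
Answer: -2226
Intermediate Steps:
Function('Y')(V) = 1
Add(-2227, Function('Y')(16)) = Add(-2227, 1) = -2226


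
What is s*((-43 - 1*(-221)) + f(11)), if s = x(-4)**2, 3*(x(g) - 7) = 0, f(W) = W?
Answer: 9261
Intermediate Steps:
x(g) = 7 (x(g) = 7 + (1/3)*0 = 7 + 0 = 7)
s = 49 (s = 7**2 = 49)
s*((-43 - 1*(-221)) + f(11)) = 49*((-43 - 1*(-221)) + 11) = 49*((-43 + 221) + 11) = 49*(178 + 11) = 49*189 = 9261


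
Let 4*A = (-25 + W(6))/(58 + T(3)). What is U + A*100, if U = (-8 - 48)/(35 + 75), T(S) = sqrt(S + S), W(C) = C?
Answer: -804637/92345 + 475*sqrt(6)/3358 ≈ -8.3669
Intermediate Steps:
T(S) = sqrt(2)*sqrt(S) (T(S) = sqrt(2*S) = sqrt(2)*sqrt(S))
A = -19/(4*(58 + sqrt(6))) (A = ((-25 + 6)/(58 + sqrt(2)*sqrt(3)))/4 = (-19/(58 + sqrt(6)))/4 = -19/(4*(58 + sqrt(6))) ≈ -0.078578)
U = -28/55 (U = -56/110 = -56*1/110 = -28/55 ≈ -0.50909)
U + A*100 = -28/55 + (-551/6716 + 19*sqrt(6)/13432)*100 = -28/55 + (-13775/1679 + 475*sqrt(6)/3358) = -804637/92345 + 475*sqrt(6)/3358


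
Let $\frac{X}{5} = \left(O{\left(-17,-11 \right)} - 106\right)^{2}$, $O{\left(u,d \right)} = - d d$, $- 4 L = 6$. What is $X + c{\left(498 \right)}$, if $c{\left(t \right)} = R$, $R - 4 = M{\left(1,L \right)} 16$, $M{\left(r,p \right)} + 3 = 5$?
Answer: $257681$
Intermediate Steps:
$L = - \frac{3}{2}$ ($L = \left(- \frac{1}{4}\right) 6 = - \frac{3}{2} \approx -1.5$)
$M{\left(r,p \right)} = 2$ ($M{\left(r,p \right)} = -3 + 5 = 2$)
$O{\left(u,d \right)} = - d^{2}$
$R = 36$ ($R = 4 + 2 \cdot 16 = 4 + 32 = 36$)
$c{\left(t \right)} = 36$
$X = 257645$ ($X = 5 \left(- \left(-11\right)^{2} - 106\right)^{2} = 5 \left(\left(-1\right) 121 - 106\right)^{2} = 5 \left(-121 - 106\right)^{2} = 5 \left(-227\right)^{2} = 5 \cdot 51529 = 257645$)
$X + c{\left(498 \right)} = 257645 + 36 = 257681$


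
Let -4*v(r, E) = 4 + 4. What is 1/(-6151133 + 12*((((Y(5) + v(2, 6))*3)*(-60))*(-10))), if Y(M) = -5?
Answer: -1/6302333 ≈ -1.5867e-7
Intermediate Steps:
v(r, E) = -2 (v(r, E) = -(4 + 4)/4 = -¼*8 = -2)
1/(-6151133 + 12*((((Y(5) + v(2, 6))*3)*(-60))*(-10))) = 1/(-6151133 + 12*((((-5 - 2)*3)*(-60))*(-10))) = 1/(-6151133 + 12*((-7*3*(-60))*(-10))) = 1/(-6151133 + 12*(-21*(-60)*(-10))) = 1/(-6151133 + 12*(1260*(-10))) = 1/(-6151133 + 12*(-12600)) = 1/(-6151133 - 151200) = 1/(-6302333) = -1/6302333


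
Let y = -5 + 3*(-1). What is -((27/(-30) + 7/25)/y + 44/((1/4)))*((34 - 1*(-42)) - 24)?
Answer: -915603/100 ≈ -9156.0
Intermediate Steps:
y = -8 (y = -5 - 3 = -8)
-((27/(-30) + 7/25)/y + 44/((1/4)))*((34 - 1*(-42)) - 24) = -((27/(-30) + 7/25)/(-8) + 44/((1/4)))*((34 - 1*(-42)) - 24) = -((27*(-1/30) + 7*(1/25))*(-1/8) + 44/((1*(1/4))))*((34 + 42) - 24) = -((-9/10 + 7/25)*(-1/8) + 44/(1/4))*(76 - 24) = -(-31/50*(-1/8) + 44*4)*52 = -(31/400 + 176)*52 = -70431*52/400 = -1*915603/100 = -915603/100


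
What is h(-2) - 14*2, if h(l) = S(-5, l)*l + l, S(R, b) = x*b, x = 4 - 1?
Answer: -18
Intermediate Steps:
x = 3
S(R, b) = 3*b
h(l) = l + 3*l² (h(l) = (3*l)*l + l = 3*l² + l = l + 3*l²)
h(-2) - 14*2 = -2*(1 + 3*(-2)) - 14*2 = -2*(1 - 6) - 28 = -2*(-5) - 28 = 10 - 28 = -18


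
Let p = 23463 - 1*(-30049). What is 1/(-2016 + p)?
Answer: 1/51496 ≈ 1.9419e-5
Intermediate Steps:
p = 53512 (p = 23463 + 30049 = 53512)
1/(-2016 + p) = 1/(-2016 + 53512) = 1/51496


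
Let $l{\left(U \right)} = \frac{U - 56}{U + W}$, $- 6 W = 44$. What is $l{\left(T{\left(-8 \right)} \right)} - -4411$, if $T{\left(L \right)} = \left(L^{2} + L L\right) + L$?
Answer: $\frac{745555}{169} \approx 4411.6$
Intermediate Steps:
$W = - \frac{22}{3}$ ($W = \left(- \frac{1}{6}\right) 44 = - \frac{22}{3} \approx -7.3333$)
$T{\left(L \right)} = L + 2 L^{2}$ ($T{\left(L \right)} = \left(L^{2} + L^{2}\right) + L = 2 L^{2} + L = L + 2 L^{2}$)
$l{\left(U \right)} = \frac{-56 + U}{- \frac{22}{3} + U}$ ($l{\left(U \right)} = \frac{U - 56}{U - \frac{22}{3}} = \frac{-56 + U}{- \frac{22}{3} + U}$)
$l{\left(T{\left(-8 \right)} \right)} - -4411 = \frac{3 \left(-56 - 8 \left(1 + 2 \left(-8\right)\right)\right)}{-22 + 3 \left(- 8 \left(1 + 2 \left(-8\right)\right)\right)} - -4411 = \frac{3 \left(-56 - 8 \left(1 - 16\right)\right)}{-22 + 3 \left(- 8 \left(1 - 16\right)\right)} + 4411 = \frac{3 \left(-56 - -120\right)}{-22 + 3 \left(\left(-8\right) \left(-15\right)\right)} + 4411 = \frac{3 \left(-56 + 120\right)}{-22 + 3 \cdot 120} + 4411 = 3 \frac{1}{-22 + 360} \cdot 64 + 4411 = 3 \cdot \frac{1}{338} \cdot 64 + 4411 = \frac{96}{169} + 4411 = \frac{745555}{169}$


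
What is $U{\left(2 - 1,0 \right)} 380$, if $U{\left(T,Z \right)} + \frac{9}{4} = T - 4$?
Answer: $-1995$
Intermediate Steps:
$U{\left(T,Z \right)} = - \frac{25}{4} + T$ ($U{\left(T,Z \right)} = - \frac{9}{4} + \left(T - 4\right) = - \frac{9}{4} + \left(-4 + T\right) = - \frac{25}{4} + T$)
$U{\left(2 - 1,0 \right)} 380 = \left(- \frac{25}{4} + \left(2 - 1\right)\right) 380 = \left(- \frac{25}{4} + 1\right) 380 = \left(- \frac{21}{4}\right) 380 = -1995$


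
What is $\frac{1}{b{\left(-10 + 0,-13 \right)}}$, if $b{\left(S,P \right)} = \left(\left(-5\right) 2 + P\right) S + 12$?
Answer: $\frac{1}{242} \approx 0.0041322$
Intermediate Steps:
$b{\left(S,P \right)} = 12 + S \left(-10 + P\right)$ ($b{\left(S,P \right)} = \left(-10 + P\right) S + 12 = S \left(-10 + P\right) + 12 = 12 + S \left(-10 + P\right)$)
$\frac{1}{b{\left(-10 + 0,-13 \right)}} = \frac{1}{12 - 10 \left(-10 + 0\right) - 13 \left(-10 + 0\right)} = \frac{1}{12 - -100 - -130} = \frac{1}{12 + 100 + 130} = \frac{1}{242}$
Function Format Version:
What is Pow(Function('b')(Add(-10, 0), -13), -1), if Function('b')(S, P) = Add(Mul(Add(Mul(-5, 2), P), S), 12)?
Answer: Rational(1, 242) ≈ 0.0041322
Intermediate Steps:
Function('b')(S, P) = Add(12, Mul(S, Add(-10, P))) (Function('b')(S, P) = Add(Mul(Add(-10, P), S), 12) = Add(Mul(S, Add(-10, P)), 12) = Add(12, Mul(S, Add(-10, P))))
Pow(Function('b')(Add(-10, 0), -13), -1) = Pow(Add(12, Mul(-10, Add(-10, 0)), Mul(-13, Add(-10, 0))), -1) = Pow(Add(12, Mul(-10, -10), Mul(-13, -10)), -1) = Pow(Add(12, 100, 130), -1) = Pow(242, -1) = Rational(1, 242)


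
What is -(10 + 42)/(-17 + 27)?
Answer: -26/5 ≈ -5.2000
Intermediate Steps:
-(10 + 42)/(-17 + 27) = -52/10 = -1*26/5 = -26/5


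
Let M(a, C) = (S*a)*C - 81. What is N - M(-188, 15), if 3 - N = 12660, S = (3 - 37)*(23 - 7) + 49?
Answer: -1408476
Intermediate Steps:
S = -495 (S = -34*16 + 49 = -544 + 49 = -495)
M(a, C) = -81 - 495*C*a (M(a, C) = (-495*a)*C - 81 = -495*C*a - 81 = -81 - 495*C*a)
N = -12657 (N = 3 - 1*12660 = 3 - 12660 = -12657)
N - M(-188, 15) = -12657 - (-81 - 495*15*(-188)) = -12657 - (-81 + 1395900) = -12657 - 1*1395819 = -12657 - 1395819 = -1408476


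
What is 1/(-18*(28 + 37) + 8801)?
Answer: 1/7631 ≈ 0.00013104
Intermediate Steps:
1/(-18*(28 + 37) + 8801) = 1/(-18*65 + 8801) = 1/(-1170 + 8801) = 1/7631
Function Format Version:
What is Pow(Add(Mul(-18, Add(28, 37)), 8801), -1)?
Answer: Rational(1, 7631) ≈ 0.00013104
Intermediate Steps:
Pow(Add(Mul(-18, Add(28, 37)), 8801), -1) = Pow(Add(Mul(-18, 65), 8801), -1) = Pow(Add(-1170, 8801), -1) = Pow(7631, -1) = Rational(1, 7631)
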